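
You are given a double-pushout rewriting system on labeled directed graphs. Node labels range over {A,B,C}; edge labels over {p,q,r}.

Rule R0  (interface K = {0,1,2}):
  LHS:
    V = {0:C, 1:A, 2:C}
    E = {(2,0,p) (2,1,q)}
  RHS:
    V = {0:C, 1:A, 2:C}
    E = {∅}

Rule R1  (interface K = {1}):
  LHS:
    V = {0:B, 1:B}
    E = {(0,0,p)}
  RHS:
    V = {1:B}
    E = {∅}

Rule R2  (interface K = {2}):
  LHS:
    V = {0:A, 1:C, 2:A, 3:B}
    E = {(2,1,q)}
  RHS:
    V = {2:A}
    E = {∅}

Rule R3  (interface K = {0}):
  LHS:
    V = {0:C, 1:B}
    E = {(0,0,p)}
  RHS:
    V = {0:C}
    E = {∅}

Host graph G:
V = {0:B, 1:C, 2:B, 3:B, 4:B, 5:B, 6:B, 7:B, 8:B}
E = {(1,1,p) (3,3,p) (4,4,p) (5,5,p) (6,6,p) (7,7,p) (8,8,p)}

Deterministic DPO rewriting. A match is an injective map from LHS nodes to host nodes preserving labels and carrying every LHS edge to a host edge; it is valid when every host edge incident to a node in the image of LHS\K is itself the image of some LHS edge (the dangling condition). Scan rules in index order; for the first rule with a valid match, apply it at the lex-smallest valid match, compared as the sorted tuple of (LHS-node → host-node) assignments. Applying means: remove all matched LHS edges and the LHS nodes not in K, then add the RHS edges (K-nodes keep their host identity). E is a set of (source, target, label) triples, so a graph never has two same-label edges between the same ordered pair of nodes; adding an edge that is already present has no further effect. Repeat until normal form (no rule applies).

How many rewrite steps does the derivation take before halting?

Answer: 7

Rewrite trace:
initial: |V|=9 |E|=7  E = 1-p->1 3-p->3 4-p->4 5-p->5 6-p->6 7-p->7 8-p->8
step 1: apply R1 at {0↦3, 1↦0}  → |V|=8 |E|=6  E = 1-p->1 4-p->4 5-p->5 6-p->6 7-p->7 8-p->8
step 2: apply R1 at {0↦4, 1↦0}  → |V|=7 |E|=5  E = 1-p->1 5-p->5 6-p->6 7-p->7 8-p->8
step 3: apply R1 at {0↦5, 1↦0}  → |V|=6 |E|=4  E = 1-p->1 6-p->6 7-p->7 8-p->8
step 4: apply R1 at {0↦6, 1↦0}  → |V|=5 |E|=3  E = 1-p->1 7-p->7 8-p->8
step 5: apply R1 at {0↦7, 1↦0}  → |V|=4 |E|=2  E = 1-p->1 8-p->8
step 6: apply R1 at {0↦8, 1↦0}  → |V|=3 |E|=1  E = 1-p->1
step 7: apply R3 at {0↦1, 1↦0}  → |V|=2 |E|=0  E = ∅
halt: no rule applies after step 7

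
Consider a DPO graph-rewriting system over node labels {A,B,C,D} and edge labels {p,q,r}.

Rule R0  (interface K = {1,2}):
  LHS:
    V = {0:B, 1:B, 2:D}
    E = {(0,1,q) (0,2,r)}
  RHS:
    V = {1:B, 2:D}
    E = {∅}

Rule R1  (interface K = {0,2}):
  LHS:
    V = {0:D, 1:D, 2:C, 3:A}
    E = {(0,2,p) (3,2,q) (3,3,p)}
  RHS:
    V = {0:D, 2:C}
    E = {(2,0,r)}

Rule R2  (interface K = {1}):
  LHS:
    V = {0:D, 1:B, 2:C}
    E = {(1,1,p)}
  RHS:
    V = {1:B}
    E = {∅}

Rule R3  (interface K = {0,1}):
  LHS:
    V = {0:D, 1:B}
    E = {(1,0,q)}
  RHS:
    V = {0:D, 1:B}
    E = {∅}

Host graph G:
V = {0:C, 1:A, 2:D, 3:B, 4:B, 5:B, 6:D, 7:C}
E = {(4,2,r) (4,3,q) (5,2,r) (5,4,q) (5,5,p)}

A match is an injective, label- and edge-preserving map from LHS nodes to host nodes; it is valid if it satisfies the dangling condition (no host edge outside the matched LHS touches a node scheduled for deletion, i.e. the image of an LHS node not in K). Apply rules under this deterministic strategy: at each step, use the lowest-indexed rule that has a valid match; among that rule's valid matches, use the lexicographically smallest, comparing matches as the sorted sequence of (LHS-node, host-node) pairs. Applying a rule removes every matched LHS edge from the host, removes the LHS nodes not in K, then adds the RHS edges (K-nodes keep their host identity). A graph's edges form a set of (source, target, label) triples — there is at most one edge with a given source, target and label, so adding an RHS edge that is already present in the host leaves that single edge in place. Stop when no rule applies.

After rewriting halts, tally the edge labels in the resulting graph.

Answer: (no edges)

Steps:
initial: |V|=8 |E|=5  E = 4-r->2 4-q->3 5-r->2 5-q->4 5-p->5
step 1: apply R2 at {0↦6, 1↦5, 2↦0}  → |V|=6 |E|=4  E = 4-r->2 4-q->3 5-r->2 5-q->4
step 2: apply R0 at {0↦5, 1↦4, 2↦2}  → |V|=5 |E|=2  E = 4-r->2 4-q->3
step 3: apply R0 at {0↦4, 1↦3, 2↦2}  → |V|=4 |E|=0  E = ∅
final graph: no rule applies after step 3
NF edges: []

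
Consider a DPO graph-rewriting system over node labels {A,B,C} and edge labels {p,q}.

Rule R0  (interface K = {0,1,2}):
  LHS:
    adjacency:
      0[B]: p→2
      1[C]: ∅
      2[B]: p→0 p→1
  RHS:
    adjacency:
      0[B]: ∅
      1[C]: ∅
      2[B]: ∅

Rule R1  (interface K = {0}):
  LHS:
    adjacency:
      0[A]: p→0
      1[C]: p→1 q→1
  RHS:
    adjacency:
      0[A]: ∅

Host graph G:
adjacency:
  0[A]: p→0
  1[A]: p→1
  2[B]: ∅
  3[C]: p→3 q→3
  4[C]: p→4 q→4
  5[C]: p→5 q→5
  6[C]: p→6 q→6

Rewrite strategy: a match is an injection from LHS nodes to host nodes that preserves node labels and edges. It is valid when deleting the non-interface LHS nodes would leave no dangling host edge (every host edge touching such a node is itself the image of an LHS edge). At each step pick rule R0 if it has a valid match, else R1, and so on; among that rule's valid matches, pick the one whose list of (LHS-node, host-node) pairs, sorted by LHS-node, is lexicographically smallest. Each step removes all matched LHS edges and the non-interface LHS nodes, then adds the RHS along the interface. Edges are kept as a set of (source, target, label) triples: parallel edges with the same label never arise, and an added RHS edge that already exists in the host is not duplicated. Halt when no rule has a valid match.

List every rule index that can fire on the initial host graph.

Answer: [R1]

Derivation:
R0: no valid match — LHS pattern not found
R1: 8 valid matches — {0↦0, 1↦3}, {0↦0, 1↦4}, {0↦0, 1↦5} (+5 more)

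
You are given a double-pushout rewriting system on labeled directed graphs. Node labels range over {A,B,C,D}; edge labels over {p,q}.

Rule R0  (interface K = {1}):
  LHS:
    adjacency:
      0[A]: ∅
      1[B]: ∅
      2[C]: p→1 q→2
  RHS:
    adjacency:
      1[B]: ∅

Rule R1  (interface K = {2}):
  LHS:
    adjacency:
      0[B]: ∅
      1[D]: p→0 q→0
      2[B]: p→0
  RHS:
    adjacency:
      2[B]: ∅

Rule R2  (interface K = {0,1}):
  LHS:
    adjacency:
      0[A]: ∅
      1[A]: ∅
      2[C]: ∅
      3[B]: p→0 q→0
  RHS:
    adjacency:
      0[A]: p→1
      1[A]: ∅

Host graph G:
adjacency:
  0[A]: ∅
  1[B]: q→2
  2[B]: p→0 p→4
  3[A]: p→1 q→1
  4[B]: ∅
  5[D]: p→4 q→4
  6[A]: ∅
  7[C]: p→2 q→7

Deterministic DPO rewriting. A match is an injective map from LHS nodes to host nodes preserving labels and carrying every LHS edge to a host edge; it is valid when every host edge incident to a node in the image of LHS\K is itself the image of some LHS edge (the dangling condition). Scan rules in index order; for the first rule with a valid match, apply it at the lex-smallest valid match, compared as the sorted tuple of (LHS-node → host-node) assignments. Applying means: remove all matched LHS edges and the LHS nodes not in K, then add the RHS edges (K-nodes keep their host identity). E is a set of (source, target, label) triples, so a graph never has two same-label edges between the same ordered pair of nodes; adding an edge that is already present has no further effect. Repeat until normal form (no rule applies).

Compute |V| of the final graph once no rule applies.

Answer: 4

Derivation:
[0] host  ⇒  8 nodes, 9 edges  {1-q->2 2-p->0 2-p->4 3-p->1 3-q->1 5-p->4 5-q->4 7-p->2 7-q->7}
[1] R0 @ {0↦6, 1↦2, 2↦7}  ⇒  6 nodes, 7 edges  {1-q->2 2-p->0 2-p->4 3-p->1 3-q->1 5-p->4 5-q->4}
[2] R1 @ {0↦4, 1↦5, 2↦2}  ⇒  4 nodes, 4 edges  {1-q->2 2-p->0 3-p->1 3-q->1}
final graph: no rule applies after step 2
NF nodes: {0:A, 1:B, 2:B, 3:A}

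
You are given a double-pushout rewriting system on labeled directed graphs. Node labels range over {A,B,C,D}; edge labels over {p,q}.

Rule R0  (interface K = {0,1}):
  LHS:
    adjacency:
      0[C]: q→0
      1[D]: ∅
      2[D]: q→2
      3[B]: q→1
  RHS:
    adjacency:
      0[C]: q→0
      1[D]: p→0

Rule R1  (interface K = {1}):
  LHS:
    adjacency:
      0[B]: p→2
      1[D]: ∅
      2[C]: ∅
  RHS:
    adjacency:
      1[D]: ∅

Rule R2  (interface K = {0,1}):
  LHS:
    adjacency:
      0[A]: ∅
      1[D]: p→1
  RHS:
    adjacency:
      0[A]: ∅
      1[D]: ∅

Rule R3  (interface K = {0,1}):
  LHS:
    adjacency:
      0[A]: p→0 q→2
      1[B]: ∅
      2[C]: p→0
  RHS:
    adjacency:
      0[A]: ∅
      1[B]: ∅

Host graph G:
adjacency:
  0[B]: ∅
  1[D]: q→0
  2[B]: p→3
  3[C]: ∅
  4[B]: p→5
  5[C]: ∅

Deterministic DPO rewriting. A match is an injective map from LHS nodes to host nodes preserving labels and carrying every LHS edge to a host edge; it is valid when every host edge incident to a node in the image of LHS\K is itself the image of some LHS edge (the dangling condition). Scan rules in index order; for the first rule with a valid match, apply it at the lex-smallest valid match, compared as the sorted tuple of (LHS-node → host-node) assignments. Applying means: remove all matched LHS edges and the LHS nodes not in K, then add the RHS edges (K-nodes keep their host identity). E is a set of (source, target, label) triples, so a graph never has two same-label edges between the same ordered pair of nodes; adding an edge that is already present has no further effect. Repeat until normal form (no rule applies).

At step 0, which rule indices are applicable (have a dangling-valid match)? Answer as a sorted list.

R0: no valid match — LHS pattern not found
R1: 2 valid matches — {0↦2, 1↦1, 2↦3}, {0↦4, 1↦1, 2↦5}
R2: no valid match — LHS pattern not found
R3: no valid match — LHS pattern not found

Answer: [R1]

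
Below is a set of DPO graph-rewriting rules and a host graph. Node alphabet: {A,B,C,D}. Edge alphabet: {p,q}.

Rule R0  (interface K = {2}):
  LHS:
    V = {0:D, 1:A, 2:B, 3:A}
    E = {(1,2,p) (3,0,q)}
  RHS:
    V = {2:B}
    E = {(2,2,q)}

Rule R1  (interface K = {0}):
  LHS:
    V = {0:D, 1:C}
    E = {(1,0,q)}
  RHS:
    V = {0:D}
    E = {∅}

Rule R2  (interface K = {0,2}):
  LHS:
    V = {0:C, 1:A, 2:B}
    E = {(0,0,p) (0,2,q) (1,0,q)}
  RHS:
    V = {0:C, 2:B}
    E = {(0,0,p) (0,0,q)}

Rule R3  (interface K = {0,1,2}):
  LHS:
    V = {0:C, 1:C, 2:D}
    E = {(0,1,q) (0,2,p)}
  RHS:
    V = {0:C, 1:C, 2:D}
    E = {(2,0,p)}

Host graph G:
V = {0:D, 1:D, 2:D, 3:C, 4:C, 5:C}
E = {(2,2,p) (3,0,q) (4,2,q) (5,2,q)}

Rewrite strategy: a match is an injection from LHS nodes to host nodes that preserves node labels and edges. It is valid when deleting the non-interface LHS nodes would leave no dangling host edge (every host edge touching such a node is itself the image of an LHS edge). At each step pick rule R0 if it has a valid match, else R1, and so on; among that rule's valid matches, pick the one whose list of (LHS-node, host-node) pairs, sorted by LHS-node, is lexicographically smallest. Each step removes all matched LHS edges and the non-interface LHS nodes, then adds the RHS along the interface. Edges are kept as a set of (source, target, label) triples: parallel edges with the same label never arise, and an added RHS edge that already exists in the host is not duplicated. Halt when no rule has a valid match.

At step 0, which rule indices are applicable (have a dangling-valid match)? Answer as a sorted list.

Answer: [R1]

Steps:
R0: no valid match — LHS pattern not found
R1: 3 valid matches — {0↦0, 1↦3}, {0↦2, 1↦4}, {0↦2, 1↦5}
R2: no valid match — LHS pattern not found
R3: no valid match — LHS pattern not found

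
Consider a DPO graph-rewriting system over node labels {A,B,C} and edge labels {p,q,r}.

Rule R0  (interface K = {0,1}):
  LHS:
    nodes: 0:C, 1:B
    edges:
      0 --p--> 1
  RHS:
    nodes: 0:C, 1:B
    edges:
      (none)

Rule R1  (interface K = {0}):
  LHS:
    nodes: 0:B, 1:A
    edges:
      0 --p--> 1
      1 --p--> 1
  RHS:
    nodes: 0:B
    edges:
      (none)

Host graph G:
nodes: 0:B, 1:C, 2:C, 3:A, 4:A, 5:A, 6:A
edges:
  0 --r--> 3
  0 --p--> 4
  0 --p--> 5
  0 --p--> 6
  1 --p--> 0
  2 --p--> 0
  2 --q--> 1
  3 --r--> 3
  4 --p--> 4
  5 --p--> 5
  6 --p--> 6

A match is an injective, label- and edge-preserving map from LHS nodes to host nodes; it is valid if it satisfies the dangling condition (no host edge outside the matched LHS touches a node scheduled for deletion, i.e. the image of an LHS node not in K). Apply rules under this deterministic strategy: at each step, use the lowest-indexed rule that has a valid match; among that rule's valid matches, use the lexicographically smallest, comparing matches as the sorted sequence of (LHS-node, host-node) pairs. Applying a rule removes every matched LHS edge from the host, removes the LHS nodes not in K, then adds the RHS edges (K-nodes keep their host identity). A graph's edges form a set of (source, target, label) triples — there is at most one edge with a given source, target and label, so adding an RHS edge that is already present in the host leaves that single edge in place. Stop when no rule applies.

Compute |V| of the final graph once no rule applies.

Answer: 4

Rewrite trace:
start.  V:7 E:11  edges: 0-r->3 0-p->4 0-p->5 0-p->6 1-p->0 2-p->0 2-q->1 3-r->3 4-p->4 5-p->5 6-p->6
1. fire R0 via {0↦1, 1↦0}  →  V:7 E:10  edges: 0-r->3 0-p->4 0-p->5 0-p->6 2-p->0 2-q->1 3-r->3 4-p->4 5-p->5 6-p->6
2. fire R0 via {0↦2, 1↦0}  →  V:7 E:9  edges: 0-r->3 0-p->4 0-p->5 0-p->6 2-q->1 3-r->3 4-p->4 5-p->5 6-p->6
3. fire R1 via {0↦0, 1↦4}  →  V:6 E:7  edges: 0-r->3 0-p->5 0-p->6 2-q->1 3-r->3 5-p->5 6-p->6
4. fire R1 via {0↦0, 1↦5}  →  V:5 E:5  edges: 0-r->3 0-p->6 2-q->1 3-r->3 6-p->6
5. fire R1 via {0↦0, 1↦6}  →  V:4 E:3  edges: 0-r->3 2-q->1 3-r->3
normal form: no rule applies after step 5
NF nodes: {0:B, 1:C, 2:C, 3:A}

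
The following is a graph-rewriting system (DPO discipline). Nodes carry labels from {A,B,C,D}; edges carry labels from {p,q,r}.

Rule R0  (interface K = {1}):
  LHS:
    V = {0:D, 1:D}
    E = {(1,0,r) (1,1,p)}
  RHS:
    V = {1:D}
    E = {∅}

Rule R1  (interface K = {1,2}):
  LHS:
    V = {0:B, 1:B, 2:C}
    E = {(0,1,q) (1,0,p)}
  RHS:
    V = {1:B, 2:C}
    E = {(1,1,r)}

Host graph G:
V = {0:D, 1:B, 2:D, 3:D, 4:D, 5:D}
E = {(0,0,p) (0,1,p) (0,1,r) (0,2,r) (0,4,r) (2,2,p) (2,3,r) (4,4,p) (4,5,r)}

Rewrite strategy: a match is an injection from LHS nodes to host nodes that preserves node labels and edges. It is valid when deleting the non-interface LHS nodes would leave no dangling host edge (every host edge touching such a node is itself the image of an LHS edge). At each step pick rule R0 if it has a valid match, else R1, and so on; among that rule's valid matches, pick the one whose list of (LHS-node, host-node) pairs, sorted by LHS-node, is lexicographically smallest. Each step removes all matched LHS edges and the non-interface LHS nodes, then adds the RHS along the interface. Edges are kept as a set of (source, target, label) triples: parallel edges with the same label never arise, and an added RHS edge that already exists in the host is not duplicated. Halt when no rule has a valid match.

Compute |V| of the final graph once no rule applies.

Answer: 3

Rewrite trace:
start.  V:6 E:9  edges: 0-p->0 0-p->1 0-r->1 0-r->2 0-r->4 2-p->2 2-r->3 4-p->4 4-r->5
1. fire R0 via {0↦3, 1↦2}  →  V:5 E:7  edges: 0-p->0 0-p->1 0-r->1 0-r->2 0-r->4 4-p->4 4-r->5
2. fire R0 via {0↦2, 1↦0}  →  V:4 E:5  edges: 0-p->1 0-r->1 0-r->4 4-p->4 4-r->5
3. fire R0 via {0↦5, 1↦4}  →  V:3 E:3  edges: 0-p->1 0-r->1 0-r->4
normal form: no rule applies after step 3
NF nodes: {0:D, 1:B, 4:D}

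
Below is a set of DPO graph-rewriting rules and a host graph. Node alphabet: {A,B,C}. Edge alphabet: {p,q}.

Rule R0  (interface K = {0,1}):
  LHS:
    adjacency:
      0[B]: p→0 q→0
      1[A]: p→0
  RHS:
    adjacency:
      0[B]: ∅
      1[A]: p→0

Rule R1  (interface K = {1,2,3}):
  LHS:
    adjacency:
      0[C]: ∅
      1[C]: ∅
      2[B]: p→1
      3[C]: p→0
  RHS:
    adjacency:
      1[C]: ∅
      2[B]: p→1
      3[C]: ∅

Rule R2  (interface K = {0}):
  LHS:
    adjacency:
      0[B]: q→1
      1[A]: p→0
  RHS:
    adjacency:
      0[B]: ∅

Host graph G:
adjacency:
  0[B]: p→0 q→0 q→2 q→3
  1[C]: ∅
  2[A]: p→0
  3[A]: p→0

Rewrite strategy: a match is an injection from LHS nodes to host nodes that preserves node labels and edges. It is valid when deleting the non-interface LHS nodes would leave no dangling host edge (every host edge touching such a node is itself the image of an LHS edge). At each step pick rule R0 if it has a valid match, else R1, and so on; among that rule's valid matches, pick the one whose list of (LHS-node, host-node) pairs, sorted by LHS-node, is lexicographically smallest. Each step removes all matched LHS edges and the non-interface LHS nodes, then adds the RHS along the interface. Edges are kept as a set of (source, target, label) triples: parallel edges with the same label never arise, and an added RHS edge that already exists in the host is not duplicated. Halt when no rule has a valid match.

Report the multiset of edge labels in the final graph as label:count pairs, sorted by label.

Answer: (no edges)

Derivation:
initial: |V|=4 |E|=6  E = 0-p->0 0-q->0 0-q->2 0-q->3 2-p->0 3-p->0
step 1: apply R0 at {0↦0, 1↦2}  → |V|=4 |E|=4  E = 0-q->2 0-q->3 2-p->0 3-p->0
step 2: apply R2 at {0↦0, 1↦2}  → |V|=3 |E|=2  E = 0-q->3 3-p->0
step 3: apply R2 at {0↦0, 1↦3}  → |V|=2 |E|=0  E = ∅
normal form: no rule applies after step 3
NF edges: []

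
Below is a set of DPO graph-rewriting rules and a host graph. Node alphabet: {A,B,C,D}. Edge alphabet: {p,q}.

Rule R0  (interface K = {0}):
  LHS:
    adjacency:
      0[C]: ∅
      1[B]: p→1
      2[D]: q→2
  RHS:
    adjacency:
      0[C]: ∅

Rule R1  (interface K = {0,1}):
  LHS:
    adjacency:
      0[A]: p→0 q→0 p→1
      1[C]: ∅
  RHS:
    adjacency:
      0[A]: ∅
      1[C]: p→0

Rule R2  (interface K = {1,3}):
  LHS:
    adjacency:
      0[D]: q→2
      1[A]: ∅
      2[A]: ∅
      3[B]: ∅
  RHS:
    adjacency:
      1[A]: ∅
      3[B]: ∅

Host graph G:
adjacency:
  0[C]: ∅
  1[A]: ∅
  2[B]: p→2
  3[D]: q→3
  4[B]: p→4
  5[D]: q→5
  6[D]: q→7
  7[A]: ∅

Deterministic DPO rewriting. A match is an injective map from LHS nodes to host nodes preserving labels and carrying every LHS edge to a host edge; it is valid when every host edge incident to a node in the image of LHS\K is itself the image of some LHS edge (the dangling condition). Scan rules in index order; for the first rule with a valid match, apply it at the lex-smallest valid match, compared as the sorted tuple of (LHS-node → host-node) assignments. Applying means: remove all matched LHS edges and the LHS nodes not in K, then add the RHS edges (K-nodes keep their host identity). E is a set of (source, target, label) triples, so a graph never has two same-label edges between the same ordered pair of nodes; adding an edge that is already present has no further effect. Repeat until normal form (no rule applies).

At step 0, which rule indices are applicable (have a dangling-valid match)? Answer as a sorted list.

Answer: [R0,R2]

Rewrite trace:
R0: 4 valid matches — {0↦0, 1↦2, 2↦3}, {0↦0, 1↦2, 2↦5}, {0↦0, 1↦4, 2↦3} (+1 more)
R1: no valid match — LHS pattern not found
R2: 2 valid matches — {0↦6, 1↦1, 2↦7, 3↦2}, {0↦6, 1↦1, 2↦7, 3↦4}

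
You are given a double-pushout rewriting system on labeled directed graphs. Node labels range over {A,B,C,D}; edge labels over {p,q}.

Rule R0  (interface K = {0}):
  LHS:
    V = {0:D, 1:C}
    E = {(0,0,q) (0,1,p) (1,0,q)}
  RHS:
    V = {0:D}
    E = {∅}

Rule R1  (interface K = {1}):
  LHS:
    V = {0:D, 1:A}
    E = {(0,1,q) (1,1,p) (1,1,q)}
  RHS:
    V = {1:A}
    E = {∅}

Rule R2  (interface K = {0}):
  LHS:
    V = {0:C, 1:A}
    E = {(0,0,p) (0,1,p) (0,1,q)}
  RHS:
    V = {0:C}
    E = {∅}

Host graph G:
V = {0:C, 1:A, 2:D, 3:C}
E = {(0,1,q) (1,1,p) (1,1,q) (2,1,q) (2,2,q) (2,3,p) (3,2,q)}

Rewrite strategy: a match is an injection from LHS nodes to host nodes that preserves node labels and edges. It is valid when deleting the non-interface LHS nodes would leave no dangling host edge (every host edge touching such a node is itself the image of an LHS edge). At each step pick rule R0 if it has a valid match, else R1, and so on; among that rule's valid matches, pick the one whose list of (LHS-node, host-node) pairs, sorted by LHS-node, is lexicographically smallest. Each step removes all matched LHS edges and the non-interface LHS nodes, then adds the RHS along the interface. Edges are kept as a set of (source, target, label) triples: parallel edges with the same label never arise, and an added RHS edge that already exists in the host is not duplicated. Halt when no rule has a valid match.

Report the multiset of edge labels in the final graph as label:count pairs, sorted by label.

start.  V:4 E:7  edges: 0-q->1 1-p->1 1-q->1 2-q->1 2-q->2 2-p->3 3-q->2
1. fire R0 via {0↦2, 1↦3}  →  V:3 E:4  edges: 0-q->1 1-p->1 1-q->1 2-q->1
2. fire R1 via {0↦2, 1↦1}  →  V:2 E:1  edges: 0-q->1
halt: no rule applies after step 2
NF edges: [(0, 1, 'q')]

Answer: q:1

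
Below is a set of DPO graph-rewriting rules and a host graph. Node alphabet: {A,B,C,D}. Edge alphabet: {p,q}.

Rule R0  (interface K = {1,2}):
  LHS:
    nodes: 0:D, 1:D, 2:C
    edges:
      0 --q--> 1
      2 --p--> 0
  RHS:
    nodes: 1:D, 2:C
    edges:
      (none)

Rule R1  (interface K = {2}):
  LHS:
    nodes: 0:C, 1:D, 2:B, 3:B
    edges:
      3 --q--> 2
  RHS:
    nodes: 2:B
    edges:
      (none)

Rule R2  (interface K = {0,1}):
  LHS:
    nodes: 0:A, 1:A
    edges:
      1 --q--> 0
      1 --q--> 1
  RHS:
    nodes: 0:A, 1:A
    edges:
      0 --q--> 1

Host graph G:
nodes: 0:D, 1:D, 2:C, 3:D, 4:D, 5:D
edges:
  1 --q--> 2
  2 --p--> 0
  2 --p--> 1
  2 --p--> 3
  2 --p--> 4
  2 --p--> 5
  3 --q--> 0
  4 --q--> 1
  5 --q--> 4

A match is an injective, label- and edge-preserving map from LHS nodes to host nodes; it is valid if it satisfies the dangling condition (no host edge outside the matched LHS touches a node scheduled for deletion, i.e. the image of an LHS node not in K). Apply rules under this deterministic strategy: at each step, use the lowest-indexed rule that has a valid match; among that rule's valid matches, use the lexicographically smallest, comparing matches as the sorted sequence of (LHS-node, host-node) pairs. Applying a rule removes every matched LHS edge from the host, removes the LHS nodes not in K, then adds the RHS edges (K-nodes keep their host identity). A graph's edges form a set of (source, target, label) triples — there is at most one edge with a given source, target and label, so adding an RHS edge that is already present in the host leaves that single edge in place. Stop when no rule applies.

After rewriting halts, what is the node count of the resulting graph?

start.  V:6 E:9  edges: 1-q->2 2-p->0 2-p->1 2-p->3 2-p->4 2-p->5 3-q->0 4-q->1 5-q->4
1. fire R0 via {0↦3, 1↦0, 2↦2}  →  V:5 E:7  edges: 1-q->2 2-p->0 2-p->1 2-p->4 2-p->5 4-q->1 5-q->4
2. fire R0 via {0↦5, 1↦4, 2↦2}  →  V:4 E:5  edges: 1-q->2 2-p->0 2-p->1 2-p->4 4-q->1
3. fire R0 via {0↦4, 1↦1, 2↦2}  →  V:3 E:3  edges: 1-q->2 2-p->0 2-p->1
final graph: no rule applies after step 3
NF nodes: {0:D, 1:D, 2:C}

Answer: 3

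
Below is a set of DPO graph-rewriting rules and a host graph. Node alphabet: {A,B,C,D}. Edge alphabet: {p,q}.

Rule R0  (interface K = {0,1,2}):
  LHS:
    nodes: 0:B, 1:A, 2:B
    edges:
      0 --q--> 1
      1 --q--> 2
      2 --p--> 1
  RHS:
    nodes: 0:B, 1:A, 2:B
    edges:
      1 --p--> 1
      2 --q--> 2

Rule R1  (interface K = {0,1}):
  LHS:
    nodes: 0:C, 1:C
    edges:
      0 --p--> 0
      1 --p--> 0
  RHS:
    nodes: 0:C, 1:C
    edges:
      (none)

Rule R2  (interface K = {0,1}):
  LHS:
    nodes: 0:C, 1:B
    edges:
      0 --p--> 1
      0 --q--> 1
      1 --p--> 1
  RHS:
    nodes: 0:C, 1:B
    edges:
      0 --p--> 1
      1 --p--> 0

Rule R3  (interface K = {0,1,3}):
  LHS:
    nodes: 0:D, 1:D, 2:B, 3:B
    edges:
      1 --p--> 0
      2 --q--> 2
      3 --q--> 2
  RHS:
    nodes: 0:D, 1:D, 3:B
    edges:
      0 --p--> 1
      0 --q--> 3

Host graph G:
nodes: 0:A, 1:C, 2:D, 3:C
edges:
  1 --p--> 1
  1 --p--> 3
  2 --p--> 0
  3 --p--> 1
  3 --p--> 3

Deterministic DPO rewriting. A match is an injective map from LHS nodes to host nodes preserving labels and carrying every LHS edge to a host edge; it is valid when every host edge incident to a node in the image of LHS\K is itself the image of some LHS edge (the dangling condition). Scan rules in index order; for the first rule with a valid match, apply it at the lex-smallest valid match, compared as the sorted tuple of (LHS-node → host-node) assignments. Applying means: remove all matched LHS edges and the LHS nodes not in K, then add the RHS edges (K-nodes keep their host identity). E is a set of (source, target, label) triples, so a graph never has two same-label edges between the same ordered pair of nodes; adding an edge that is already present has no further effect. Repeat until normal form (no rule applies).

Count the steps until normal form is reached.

Answer: 2

Derivation:
start.  V:4 E:5  edges: 1-p->1 1-p->3 2-p->0 3-p->1 3-p->3
1. fire R1 via {0↦1, 1↦3}  →  V:4 E:3  edges: 1-p->3 2-p->0 3-p->3
2. fire R1 via {0↦3, 1↦1}  →  V:4 E:1  edges: 2-p->0
halt: no rule applies after step 2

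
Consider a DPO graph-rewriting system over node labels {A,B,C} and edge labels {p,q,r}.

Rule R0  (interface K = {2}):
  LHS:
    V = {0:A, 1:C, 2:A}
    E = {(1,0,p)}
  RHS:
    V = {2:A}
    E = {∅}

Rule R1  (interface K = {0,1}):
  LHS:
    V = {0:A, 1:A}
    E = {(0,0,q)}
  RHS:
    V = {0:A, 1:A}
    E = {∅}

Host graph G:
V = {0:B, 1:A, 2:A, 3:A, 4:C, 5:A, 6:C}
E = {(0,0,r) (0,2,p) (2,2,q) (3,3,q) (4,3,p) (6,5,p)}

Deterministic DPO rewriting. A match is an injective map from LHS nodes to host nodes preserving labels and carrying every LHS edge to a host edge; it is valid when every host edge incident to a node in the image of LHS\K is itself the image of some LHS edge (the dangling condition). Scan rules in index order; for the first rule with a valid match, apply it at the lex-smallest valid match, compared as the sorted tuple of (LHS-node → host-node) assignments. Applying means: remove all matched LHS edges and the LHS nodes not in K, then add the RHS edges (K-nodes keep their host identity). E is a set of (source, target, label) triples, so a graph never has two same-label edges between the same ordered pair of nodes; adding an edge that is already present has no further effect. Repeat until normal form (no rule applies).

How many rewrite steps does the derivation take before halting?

initial: |V|=7 |E|=6  E = 0-r->0 0-p->2 2-q->2 3-q->3 4-p->3 6-p->5
step 1: apply R0 at {0↦5, 1↦6, 2↦1}  → |V|=5 |E|=5  E = 0-r->0 0-p->2 2-q->2 3-q->3 4-p->3
step 2: apply R1 at {0↦2, 1↦1}  → |V|=5 |E|=4  E = 0-r->0 0-p->2 3-q->3 4-p->3
step 3: apply R1 at {0↦3, 1↦1}  → |V|=5 |E|=3  E = 0-r->0 0-p->2 4-p->3
step 4: apply R0 at {0↦3, 1↦4, 2↦1}  → |V|=3 |E|=2  E = 0-r->0 0-p->2
final graph: no rule applies after step 4

Answer: 4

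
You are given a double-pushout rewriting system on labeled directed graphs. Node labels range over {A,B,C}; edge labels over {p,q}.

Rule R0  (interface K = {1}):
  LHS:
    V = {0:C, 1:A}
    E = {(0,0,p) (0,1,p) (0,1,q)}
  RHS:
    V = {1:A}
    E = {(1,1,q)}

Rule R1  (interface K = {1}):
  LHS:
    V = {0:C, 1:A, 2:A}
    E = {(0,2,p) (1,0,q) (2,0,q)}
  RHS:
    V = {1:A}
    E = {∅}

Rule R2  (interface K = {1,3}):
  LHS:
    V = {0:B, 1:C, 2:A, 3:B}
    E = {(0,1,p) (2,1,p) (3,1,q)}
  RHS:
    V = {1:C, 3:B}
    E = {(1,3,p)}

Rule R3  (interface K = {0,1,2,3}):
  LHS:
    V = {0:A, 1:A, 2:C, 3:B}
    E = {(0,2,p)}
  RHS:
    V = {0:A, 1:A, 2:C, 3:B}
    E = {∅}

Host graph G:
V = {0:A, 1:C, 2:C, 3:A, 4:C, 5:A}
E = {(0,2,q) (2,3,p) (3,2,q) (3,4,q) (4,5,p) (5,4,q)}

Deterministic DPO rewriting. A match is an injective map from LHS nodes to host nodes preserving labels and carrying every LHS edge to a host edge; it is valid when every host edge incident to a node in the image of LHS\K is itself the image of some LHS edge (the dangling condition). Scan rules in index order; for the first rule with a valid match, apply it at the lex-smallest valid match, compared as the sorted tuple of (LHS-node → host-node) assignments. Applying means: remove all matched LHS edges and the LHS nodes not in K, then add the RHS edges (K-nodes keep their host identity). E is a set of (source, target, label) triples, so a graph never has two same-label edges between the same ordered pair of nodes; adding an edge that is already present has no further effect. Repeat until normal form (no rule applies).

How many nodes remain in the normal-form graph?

Answer: 2

Steps:
initial: |V|=6 |E|=6  E = 0-q->2 2-p->3 3-q->2 3-q->4 4-p->5 5-q->4
step 1: apply R1 at {0↦4, 1↦3, 2↦5}  → |V|=4 |E|=3  E = 0-q->2 2-p->3 3-q->2
step 2: apply R1 at {0↦2, 1↦0, 2↦3}  → |V|=2 |E|=0  E = ∅
halt: no rule applies after step 2
NF nodes: {0:A, 1:C}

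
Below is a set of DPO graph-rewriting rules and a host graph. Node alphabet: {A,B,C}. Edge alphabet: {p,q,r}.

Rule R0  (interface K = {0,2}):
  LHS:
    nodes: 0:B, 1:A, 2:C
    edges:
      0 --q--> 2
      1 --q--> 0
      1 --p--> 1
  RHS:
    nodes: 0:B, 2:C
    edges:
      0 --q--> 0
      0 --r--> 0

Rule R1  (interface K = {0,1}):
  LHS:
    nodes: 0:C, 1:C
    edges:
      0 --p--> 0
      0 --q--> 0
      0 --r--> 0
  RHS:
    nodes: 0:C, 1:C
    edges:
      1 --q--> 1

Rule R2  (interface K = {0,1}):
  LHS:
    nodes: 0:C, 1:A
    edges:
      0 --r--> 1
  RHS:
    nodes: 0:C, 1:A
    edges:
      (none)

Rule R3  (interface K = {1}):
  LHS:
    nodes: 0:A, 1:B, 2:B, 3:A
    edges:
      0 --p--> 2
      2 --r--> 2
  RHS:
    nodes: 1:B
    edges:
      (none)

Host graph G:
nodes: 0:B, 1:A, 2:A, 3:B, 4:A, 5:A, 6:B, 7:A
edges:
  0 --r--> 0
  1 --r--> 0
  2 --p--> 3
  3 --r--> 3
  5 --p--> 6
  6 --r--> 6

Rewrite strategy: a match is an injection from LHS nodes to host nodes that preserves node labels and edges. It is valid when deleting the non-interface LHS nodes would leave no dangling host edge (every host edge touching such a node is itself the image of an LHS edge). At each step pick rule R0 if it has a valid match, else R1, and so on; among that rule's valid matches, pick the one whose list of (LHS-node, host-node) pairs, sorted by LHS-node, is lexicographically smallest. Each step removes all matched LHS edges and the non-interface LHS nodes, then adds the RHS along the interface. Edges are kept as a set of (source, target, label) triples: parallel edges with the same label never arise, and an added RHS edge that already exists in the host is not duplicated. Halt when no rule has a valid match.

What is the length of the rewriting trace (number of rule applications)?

Answer: 2

Rewrite trace:
[0] host  ⇒  8 nodes, 6 edges  {0-r->0 1-r->0 2-p->3 3-r->3 5-p->6 6-r->6}
[1] R3 @ {0↦2, 1↦0, 2↦3, 3↦4}  ⇒  5 nodes, 4 edges  {0-r->0 1-r->0 5-p->6 6-r->6}
[2] R3 @ {0↦5, 1↦0, 2↦6, 3↦7}  ⇒  2 nodes, 2 edges  {0-r->0 1-r->0}
halt: no rule applies after step 2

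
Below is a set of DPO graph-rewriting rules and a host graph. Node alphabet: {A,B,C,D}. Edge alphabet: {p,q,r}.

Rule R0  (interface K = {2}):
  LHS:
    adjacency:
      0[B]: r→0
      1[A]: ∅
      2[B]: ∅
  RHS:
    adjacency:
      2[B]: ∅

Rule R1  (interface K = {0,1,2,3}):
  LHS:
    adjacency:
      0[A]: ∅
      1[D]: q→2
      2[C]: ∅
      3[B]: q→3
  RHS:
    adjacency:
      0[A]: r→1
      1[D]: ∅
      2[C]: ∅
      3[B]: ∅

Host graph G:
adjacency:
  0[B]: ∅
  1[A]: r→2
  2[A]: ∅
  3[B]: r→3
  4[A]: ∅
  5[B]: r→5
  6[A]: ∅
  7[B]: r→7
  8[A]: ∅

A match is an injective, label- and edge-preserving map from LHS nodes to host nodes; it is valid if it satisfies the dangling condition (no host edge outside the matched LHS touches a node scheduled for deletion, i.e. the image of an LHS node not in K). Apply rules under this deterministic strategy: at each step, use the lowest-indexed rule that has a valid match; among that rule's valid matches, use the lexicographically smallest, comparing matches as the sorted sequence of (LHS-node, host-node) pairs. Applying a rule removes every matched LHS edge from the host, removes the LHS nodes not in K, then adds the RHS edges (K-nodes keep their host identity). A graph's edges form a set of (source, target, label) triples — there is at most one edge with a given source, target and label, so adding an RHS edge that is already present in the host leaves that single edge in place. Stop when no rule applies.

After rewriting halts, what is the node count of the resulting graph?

Answer: 3

Rewrite trace:
start.  V:9 E:4  edges: 1-r->2 3-r->3 5-r->5 7-r->7
1. fire R0 via {0↦3, 1↦4, 2↦0}  →  V:7 E:3  edges: 1-r->2 5-r->5 7-r->7
2. fire R0 via {0↦5, 1↦6, 2↦0}  →  V:5 E:2  edges: 1-r->2 7-r->7
3. fire R0 via {0↦7, 1↦8, 2↦0}  →  V:3 E:1  edges: 1-r->2
halt: no rule applies after step 3
NF nodes: {0:B, 1:A, 2:A}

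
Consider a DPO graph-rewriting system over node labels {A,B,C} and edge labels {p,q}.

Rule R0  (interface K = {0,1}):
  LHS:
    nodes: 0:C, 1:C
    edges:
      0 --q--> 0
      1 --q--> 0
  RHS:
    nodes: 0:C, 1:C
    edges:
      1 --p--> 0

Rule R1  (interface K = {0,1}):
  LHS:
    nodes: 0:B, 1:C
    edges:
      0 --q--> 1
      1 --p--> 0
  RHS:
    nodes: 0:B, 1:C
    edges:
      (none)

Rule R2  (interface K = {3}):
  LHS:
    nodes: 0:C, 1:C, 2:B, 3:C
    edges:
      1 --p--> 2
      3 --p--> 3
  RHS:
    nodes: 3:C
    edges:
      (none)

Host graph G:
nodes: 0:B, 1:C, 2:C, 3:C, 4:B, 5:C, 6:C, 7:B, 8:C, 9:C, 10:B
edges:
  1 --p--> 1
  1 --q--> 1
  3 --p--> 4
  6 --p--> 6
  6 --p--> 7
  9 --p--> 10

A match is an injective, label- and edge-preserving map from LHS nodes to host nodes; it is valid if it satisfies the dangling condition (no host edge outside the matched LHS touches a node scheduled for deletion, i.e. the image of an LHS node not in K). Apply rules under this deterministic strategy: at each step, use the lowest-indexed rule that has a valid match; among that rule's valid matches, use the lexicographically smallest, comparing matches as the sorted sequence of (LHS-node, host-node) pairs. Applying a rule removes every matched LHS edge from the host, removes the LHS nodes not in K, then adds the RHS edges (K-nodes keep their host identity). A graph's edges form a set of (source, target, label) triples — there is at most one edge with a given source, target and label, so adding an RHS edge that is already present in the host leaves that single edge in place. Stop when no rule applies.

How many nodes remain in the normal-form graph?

Answer: 5

Rewrite trace:
start.  V:11 E:6  edges: 1-p->1 1-q->1 3-p->4 6-p->6 6-p->7 9-p->10
1. fire R2 via {0↦2, 1↦3, 2↦4, 3↦1}  →  V:8 E:4  edges: 1-q->1 6-p->6 6-p->7 9-p->10
2. fire R2 via {0↦5, 1↦9, 2↦10, 3↦6}  →  V:5 E:2  edges: 1-q->1 6-p->7
halt: no rule applies after step 2
NF nodes: {0:B, 1:C, 6:C, 7:B, 8:C}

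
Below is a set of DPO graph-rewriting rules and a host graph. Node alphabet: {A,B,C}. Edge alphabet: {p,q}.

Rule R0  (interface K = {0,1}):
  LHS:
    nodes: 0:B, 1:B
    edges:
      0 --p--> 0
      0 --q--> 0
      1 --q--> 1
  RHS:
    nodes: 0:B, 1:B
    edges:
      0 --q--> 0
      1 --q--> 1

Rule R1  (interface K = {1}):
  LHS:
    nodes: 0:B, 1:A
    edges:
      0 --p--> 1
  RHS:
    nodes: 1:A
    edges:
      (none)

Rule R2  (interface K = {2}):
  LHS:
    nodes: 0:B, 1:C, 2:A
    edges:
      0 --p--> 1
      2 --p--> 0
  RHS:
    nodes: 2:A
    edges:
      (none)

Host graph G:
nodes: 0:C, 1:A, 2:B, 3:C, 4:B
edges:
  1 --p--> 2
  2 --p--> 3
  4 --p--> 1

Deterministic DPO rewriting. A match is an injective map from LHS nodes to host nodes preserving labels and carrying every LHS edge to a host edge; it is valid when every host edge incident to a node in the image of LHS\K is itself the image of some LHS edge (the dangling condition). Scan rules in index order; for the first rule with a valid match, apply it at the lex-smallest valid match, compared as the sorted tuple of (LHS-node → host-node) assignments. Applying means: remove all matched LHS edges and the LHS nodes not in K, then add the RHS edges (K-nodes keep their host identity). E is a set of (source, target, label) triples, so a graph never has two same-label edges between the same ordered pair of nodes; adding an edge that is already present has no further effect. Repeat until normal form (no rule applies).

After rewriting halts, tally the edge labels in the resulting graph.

[0] host  ⇒  5 nodes, 3 edges  {1-p->2 2-p->3 4-p->1}
[1] R1 @ {0↦4, 1↦1}  ⇒  4 nodes, 2 edges  {1-p->2 2-p->3}
[2] R2 @ {0↦2, 1↦3, 2↦1}  ⇒  2 nodes, 0 edges  {∅}
final graph: no rule applies after step 2
NF edges: []

Answer: (no edges)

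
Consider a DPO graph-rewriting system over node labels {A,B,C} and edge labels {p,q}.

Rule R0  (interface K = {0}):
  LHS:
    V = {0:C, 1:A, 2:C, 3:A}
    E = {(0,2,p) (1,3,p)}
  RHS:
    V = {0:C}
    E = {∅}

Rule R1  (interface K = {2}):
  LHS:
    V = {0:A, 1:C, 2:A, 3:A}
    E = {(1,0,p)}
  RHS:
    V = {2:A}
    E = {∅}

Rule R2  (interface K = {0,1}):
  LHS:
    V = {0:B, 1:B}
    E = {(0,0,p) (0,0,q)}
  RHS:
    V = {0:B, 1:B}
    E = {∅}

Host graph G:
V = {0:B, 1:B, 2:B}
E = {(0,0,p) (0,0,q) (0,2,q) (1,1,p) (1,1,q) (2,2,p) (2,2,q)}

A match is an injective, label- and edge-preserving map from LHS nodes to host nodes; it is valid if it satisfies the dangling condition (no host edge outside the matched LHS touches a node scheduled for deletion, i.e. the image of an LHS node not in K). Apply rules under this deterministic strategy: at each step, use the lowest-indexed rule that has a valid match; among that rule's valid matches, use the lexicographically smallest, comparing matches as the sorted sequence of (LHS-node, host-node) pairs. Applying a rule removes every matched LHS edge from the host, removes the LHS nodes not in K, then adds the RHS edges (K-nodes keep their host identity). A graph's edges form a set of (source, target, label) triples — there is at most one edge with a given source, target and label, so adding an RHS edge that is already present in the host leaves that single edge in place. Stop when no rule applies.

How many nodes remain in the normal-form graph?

initial: |V|=3 |E|=7  E = 0-p->0 0-q->0 0-q->2 1-p->1 1-q->1 2-p->2 2-q->2
step 1: apply R2 at {0↦0, 1↦1}  → |V|=3 |E|=5  E = 0-q->2 1-p->1 1-q->1 2-p->2 2-q->2
step 2: apply R2 at {0↦1, 1↦0}  → |V|=3 |E|=3  E = 0-q->2 2-p->2 2-q->2
step 3: apply R2 at {0↦2, 1↦0}  → |V|=3 |E|=1  E = 0-q->2
final graph: no rule applies after step 3
NF nodes: {0:B, 1:B, 2:B}

Answer: 3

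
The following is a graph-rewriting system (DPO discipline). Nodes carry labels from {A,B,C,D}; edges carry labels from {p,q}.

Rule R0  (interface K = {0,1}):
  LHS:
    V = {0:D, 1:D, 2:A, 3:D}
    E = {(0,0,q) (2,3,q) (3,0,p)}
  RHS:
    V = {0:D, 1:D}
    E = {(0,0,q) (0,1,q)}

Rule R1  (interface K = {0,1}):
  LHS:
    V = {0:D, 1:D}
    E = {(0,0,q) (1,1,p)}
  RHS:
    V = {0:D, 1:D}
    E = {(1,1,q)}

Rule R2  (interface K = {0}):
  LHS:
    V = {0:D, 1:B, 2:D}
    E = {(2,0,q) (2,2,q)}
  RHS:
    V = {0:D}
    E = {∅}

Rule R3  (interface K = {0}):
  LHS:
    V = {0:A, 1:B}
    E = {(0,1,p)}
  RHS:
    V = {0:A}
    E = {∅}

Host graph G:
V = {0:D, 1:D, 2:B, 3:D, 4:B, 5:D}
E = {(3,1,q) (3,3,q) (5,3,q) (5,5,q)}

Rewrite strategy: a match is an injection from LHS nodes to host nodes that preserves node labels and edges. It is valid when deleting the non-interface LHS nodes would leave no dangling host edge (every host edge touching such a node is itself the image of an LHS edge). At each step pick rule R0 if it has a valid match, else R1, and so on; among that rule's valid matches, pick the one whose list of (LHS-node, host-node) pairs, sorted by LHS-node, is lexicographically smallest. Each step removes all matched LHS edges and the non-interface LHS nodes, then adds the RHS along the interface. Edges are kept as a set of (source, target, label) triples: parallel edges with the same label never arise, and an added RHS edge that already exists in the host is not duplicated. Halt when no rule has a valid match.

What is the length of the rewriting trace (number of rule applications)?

Answer: 2

Rewrite trace:
initial: |V|=6 |E|=4  E = 3-q->1 3-q->3 5-q->3 5-q->5
step 1: apply R2 at {0↦3, 1↦2, 2↦5}  → |V|=4 |E|=2  E = 3-q->1 3-q->3
step 2: apply R2 at {0↦1, 1↦4, 2↦3}  → |V|=2 |E|=0  E = ∅
normal form: no rule applies after step 2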